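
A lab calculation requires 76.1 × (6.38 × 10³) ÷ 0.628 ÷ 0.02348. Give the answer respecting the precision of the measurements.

3.29 × 10⁷

76.1 × (6.38 × 10³) ÷ 0.628 ÷ 0.02348 = 32926653.935…
Multiplication/division keeps the fewest significant figures: 76.1 → 3 s.f., 6.38 × 10³ → 3 s.f., 0.628 → 3 s.f., 0.02348 → 4 s.f.; limit is 3.
Rounded to 3 significant figures: 3.29 × 10⁷.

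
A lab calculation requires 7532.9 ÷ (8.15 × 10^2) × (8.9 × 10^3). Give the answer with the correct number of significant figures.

7532.9 ÷ (8.15 × 10^2) × (8.9 × 10^3) = 82261.1165644…
Multiplication/division keeps the fewest significant figures: 7532.9 → 5 s.f., 8.15 × 10^2 → 3 s.f., 8.9 × 10^3 → 2 s.f.; limit is 2.
Rounded to 2 significant figures: 8.2 × 10^4.

8.2 × 10^4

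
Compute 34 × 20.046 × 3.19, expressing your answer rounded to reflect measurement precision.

34 × 20.046 × 3.19 = 2174.18916
Multiplication/division keeps the fewest significant figures: 34 → 2 s.f., 20.046 → 5 s.f., 3.19 → 3 s.f.; limit is 2.
Rounded to 2 significant figures: 2.2 × 10^3.

2.2 × 10^3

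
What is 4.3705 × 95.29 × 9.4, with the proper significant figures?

4.3705 × 95.29 × 9.4 = 3914.770483
Multiplication/division keeps the fewest significant figures: 4.3705 → 5 s.f., 95.29 → 4 s.f., 9.4 → 2 s.f.; limit is 2.
Rounded to 2 significant figures: 3.9 × 10³.

3.9 × 10³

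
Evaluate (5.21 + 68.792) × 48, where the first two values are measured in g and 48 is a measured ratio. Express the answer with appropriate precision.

5.21 g + 68.792 g = 74.002 g; the sum is limited to 2 decimal places (4 s.f.).
Carrying full precision, 74.002 × 48 = 3552.096 g; 48 has 2 s.f., so the result keeps min(4, 2) = 2 s.f.
Rounded to 2 significant figures: 3.6 × 10^3 g.

3.6 × 10^3 g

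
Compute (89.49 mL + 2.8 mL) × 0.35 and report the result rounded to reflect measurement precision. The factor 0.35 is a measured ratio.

32 mL

89.49 mL + 2.8 mL = 92.29 mL; the sum is limited to 1 decimal place (3 s.f.).
Carrying full precision, 92.29 × 0.35 = 32.3015 mL; 0.35 has 2 s.f., so the result keeps min(3, 2) = 2 s.f.
Rounded to 2 significant figures: 32 mL.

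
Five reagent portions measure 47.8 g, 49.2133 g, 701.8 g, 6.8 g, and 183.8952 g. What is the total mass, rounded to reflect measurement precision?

47.8 g + 49.2133 g + 701.8 g + 6.8 g + 183.8952 g = 989.5085 g.
Addition/subtraction keeps the fewest decimal places: 47.8 → 1 decimal place, 49.2133 → 4 decimal places, 701.8 → 1 decimal place, 6.8 → 1 decimal place, 183.8952 → 4 decimal places; limit is 1.
Rounded to 1 decimal place: 989.5 g.

989.5 g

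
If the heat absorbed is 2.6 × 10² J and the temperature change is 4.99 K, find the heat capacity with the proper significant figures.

heat capacity = 2.6 × 10² J ÷ 4.99 K = 52.1042084168… J/K.
2.6 × 10² has 2 significant figures; 4.99 has 3.
Division/multiplication keeps the fewest: 2 significant figures.
Rounded: 52 J/K.

52 J/K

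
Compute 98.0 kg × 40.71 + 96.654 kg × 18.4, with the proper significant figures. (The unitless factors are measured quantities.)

98.0 × 40.71 = 3989.58 → 3.99 × 10³ kg (3 s.f., last digit at the 10^1 place).
96.654 × 18.4 = 1778.4336 → 1.78 × 10³ kg (3 s.f., last digit at the 10^1 place).
Sum: 5768.0136 kg; keep the coarser place, 10^1.
Result: 5.77 × 10³ kg.

5.77 × 10³ kg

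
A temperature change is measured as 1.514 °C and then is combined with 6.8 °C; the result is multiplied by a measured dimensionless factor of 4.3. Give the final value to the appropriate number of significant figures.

1.514 °C + 6.8 °C = 8.314 °C; the sum is limited to 1 decimal place (2 s.f.).
Carrying full precision, 8.314 × 4.3 = 35.7502 °C; 4.3 has 2 s.f., so the result keeps min(2, 2) = 2 s.f.
Rounded to 2 significant figures: 36 °C.

36 °C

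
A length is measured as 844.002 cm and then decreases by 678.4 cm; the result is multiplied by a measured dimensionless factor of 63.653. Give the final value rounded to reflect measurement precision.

844.002 cm − 678.4 cm = 165.602 cm; the difference is limited to 1 decimal place (4 s.f.).
Carrying full precision, 165.602 × 63.653 = 10541.064106 cm; 63.653 has 5 s.f., so the result keeps min(4, 5) = 4 s.f.
Rounded to 4 significant figures: 1.054 × 10⁴ cm.

1.054 × 10⁴ cm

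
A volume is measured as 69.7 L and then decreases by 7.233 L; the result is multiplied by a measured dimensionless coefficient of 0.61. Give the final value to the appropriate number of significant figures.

38 L

69.7 L − 7.233 L = 62.467 L; the difference is limited to 1 decimal place (3 s.f.).
Carrying full precision, 62.467 × 0.61 = 38.10487 L; 0.61 has 2 s.f., so the result keeps min(3, 2) = 2 s.f.
Rounded to 2 significant figures: 38 L.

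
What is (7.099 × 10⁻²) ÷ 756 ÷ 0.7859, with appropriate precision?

(7.099 × 10⁻²) ÷ 756 ÷ 0.7859 = 0.000119483542947…
Multiplication/division keeps the fewest significant figures: 7.099 × 10⁻² → 4 s.f., 756 → 3 s.f., 0.7859 → 4 s.f.; limit is 3.
Rounded to 3 significant figures: 1.19 × 10⁻⁴.

1.19 × 10⁻⁴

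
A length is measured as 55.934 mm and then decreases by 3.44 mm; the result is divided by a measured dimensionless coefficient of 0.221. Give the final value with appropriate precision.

238 mm

55.934 mm − 3.44 mm = 52.494 mm; the difference is limited to 2 decimal places (4 s.f.).
Carrying full precision, 52.494 ÷ 0.221 = 237.529411765… mm; 0.221 has 3 s.f., so the result keeps min(4, 3) = 3 s.f.
Rounded to 3 significant figures: 238 mm.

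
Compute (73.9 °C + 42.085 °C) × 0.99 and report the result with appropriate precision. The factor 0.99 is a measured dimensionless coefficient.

1.1 × 10^2 °C

73.9 °C + 42.085 °C = 115.985 °C; the sum is limited to 1 decimal place (4 s.f.).
Carrying full precision, 115.985 × 0.99 = 114.82515 °C; 0.99 has 2 s.f., so the result keeps min(4, 2) = 2 s.f.
Rounded to 2 significant figures: 1.1 × 10^2 °C.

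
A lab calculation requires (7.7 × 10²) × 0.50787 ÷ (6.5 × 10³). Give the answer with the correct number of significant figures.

(7.7 × 10²) × 0.50787 ÷ (6.5 × 10³) = 0.0601630615385…
Multiplication/division keeps the fewest significant figures: 7.7 × 10² → 2 s.f., 0.50787 → 5 s.f., 6.5 × 10³ → 2 s.f.; limit is 2.
Rounded to 2 significant figures: 0.060.

0.060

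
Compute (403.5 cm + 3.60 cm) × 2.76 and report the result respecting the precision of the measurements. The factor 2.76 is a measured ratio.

1.12 × 10³ cm

403.5 cm + 3.60 cm = 407.10 cm; the sum is limited to 1 decimal place (4 s.f.).
Carrying full precision, 407.10 × 2.76 = 1123.596 cm; 2.76 has 3 s.f., so the result keeps min(4, 3) = 3 s.f.
Rounded to 3 significant figures: 1.12 × 10³ cm.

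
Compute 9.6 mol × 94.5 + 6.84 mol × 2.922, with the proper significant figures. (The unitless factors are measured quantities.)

9.3 × 10² mol

9.6 × 94.5 = 907.2 → 9.1 × 10² mol (2 s.f., last digit at the 10^1 place).
6.84 × 2.922 = 19.98648 → 20.0 mol (3 s.f., last digit at the 10^-1 place).
Sum: 927.18648 mol; keep the coarser place, 10^1.
Result: 9.3 × 10² mol.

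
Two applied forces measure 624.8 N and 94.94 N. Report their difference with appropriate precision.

529.9 N

624.8 N − 94.94 N = 529.86 N.
Addition/subtraction keeps the fewest decimal places: 624.8 → 1 decimal place, 94.94 → 2 decimal places; limit is 1.
Rounded to 1 decimal place: 529.9 N.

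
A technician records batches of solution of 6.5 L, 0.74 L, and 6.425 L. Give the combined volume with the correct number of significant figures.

13.7 L

6.5 L + 0.74 L + 6.425 L = 13.665 L.
Addition/subtraction keeps the fewest decimal places: 6.5 → 1 decimal place, 0.74 → 2 decimal places, 6.425 → 3 decimal places; limit is 1.
Rounded to 1 decimal place: 13.7 L.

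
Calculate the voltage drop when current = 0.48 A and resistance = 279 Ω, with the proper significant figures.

voltage drop = 0.48 A × 279 Ω = 133.92 V.
0.48 has 2 significant figures; 279 has 3.
Division/multiplication keeps the fewest: 2 significant figures.
Rounded: 1.3 × 10² V.

1.3 × 10² V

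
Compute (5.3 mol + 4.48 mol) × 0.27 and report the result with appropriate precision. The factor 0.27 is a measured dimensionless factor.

2.6 mol

5.3 mol + 4.48 mol = 9.78 mol; the sum is limited to 1 decimal place (2 s.f.).
Carrying full precision, 9.78 × 0.27 = 2.6406 mol; 0.27 has 2 s.f., so the result keeps min(2, 2) = 2 s.f.
Rounded to 2 significant figures: 2.6 mol.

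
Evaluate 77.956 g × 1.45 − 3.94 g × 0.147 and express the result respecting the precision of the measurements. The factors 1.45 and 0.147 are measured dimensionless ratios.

77.956 × 1.45 = 113.0362 → 113 g (3 s.f., last digit at the 10^0 place).
3.94 × 0.147 = 0.57918 → 0.579 g (3 s.f., last digit at the 10^-3 place).
Difference: 112.45702 g; keep the coarser place, 10^0.
Result: 112 g.

112 g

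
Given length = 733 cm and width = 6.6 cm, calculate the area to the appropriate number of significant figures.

area = 733 cm × 6.6 cm = 4837.8 cm².
733 has 3 significant figures; 6.6 has 2.
Division/multiplication keeps the fewest: 2 significant figures.
Rounded: 4.8 × 10³ cm².

4.8 × 10³ cm²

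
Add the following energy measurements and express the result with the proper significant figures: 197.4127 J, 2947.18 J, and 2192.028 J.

197.4127 J + 2947.18 J + 2192.028 J = 5336.6207 J.
Addition/subtraction keeps the fewest decimal places: 197.4127 → 4 decimal places, 2947.18 → 2 decimal places, 2192.028 → 3 decimal places; limit is 2.
Rounded to 2 decimal places: 5336.62 J.

5336.62 J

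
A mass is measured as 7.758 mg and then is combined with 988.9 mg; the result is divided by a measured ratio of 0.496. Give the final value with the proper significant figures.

2.01 × 10^3 mg

7.758 mg + 988.9 mg = 996.658 mg; the sum is limited to 1 decimal place (4 s.f.).
Carrying full precision, 996.658 ÷ 0.496 = 2009.39112903… mg; 0.496 has 3 s.f., so the result keeps min(4, 3) = 3 s.f.
Rounded to 3 significant figures: 2.01 × 10^3 mg.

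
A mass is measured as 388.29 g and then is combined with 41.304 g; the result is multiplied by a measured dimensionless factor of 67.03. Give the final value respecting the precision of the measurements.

2.880 × 10^4 g

388.29 g + 41.304 g = 429.594 g; the sum is limited to 2 decimal places (5 s.f.).
Carrying full precision, 429.594 × 67.03 = 28795.68582 g; 67.03 has 4 s.f., so the result keeps min(5, 4) = 4 s.f.
Rounded to 4 significant figures: 2.880 × 10^4 g.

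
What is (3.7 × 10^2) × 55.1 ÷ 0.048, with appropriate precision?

4.2 × 10^5

(3.7 × 10^2) × 55.1 ÷ 0.048 = 424729.166667…
Multiplication/division keeps the fewest significant figures: 3.7 × 10^2 → 2 s.f., 55.1 → 3 s.f., 0.048 → 2 s.f.; limit is 2.
Rounded to 2 significant figures: 4.2 × 10^5.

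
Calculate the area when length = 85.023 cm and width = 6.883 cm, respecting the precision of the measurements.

area = 85.023 cm × 6.883 cm = 585.213309 cm².
85.023 has 5 significant figures; 6.883 has 4.
Division/multiplication keeps the fewest: 4 significant figures.
Rounded: 585.2 cm².

585.2 cm²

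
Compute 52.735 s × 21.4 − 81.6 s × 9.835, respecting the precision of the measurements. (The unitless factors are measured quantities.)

3.3 × 10² s

52.735 × 21.4 = 1128.529 → 1.13 × 10³ s (3 s.f., last digit at the 10^1 place).
81.6 × 9.835 = 802.536 → 803 s (3 s.f., last digit at the 10^0 place).
Difference: 325.993 s; keep the coarser place, 10^1.
Result: 3.3 × 10² s.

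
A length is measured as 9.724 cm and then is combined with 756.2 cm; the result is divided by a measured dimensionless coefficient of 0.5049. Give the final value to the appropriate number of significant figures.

1517 cm

9.724 cm + 756.2 cm = 765.924 cm; the sum is limited to 1 decimal place (4 s.f.).
Carrying full precision, 765.924 ÷ 0.5049 = 1516.98158051… cm; 0.5049 has 4 s.f., so the result keeps min(4, 4) = 4 s.f.
Rounded to 4 significant figures: 1517 cm.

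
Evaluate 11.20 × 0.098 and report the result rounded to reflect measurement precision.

11.20 × 0.098 = 1.0976
Multiplication/division keeps the fewest significant figures: 11.20 → 4 s.f., 0.098 → 2 s.f.; limit is 2.
Rounded to 2 significant figures: 1.1.

1.1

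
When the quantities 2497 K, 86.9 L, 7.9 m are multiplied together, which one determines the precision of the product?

2497 K → 4 s.f.; 86.9 L → 3 s.f.; 7.9 m → 2 s.f.
The fewest is 2 significant figures, from 7.9 m.

7.9 m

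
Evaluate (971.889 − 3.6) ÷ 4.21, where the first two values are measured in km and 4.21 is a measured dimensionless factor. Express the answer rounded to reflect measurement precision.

971.889 km − 3.6 km = 968.289 km; the difference is limited to 1 decimal place (4 s.f.).
Carrying full precision, 968.289 ÷ 4.21 = 229.997387173… km; 4.21 has 3 s.f., so the result keeps min(4, 3) = 3 s.f.
Rounded to 3 significant figures: 2.30 × 10^2 km.

2.30 × 10^2 km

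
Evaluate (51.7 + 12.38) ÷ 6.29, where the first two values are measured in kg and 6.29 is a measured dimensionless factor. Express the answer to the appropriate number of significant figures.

10.2 kg

51.7 kg + 12.38 kg = 64.08 kg; the sum is limited to 1 decimal place (3 s.f.).
Carrying full precision, 64.08 ÷ 6.29 = 10.1875993641… kg; 6.29 has 3 s.f., so the result keeps min(3, 3) = 3 s.f.
Rounded to 3 significant figures: 10.2 kg.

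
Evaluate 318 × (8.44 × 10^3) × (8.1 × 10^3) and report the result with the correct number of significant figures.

2.2 × 10^10

318 × (8.44 × 10^3) × (8.1 × 10^3) = 2.1739752 × 10^10
Multiplication/division keeps the fewest significant figures: 318 → 3 s.f., 8.44 × 10^3 → 3 s.f., 8.1 × 10^3 → 2 s.f.; limit is 2.
Rounded to 2 significant figures: 2.2 × 10^10.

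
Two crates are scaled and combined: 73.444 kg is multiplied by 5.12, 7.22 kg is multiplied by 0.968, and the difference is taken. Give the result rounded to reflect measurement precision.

73.444 × 5.12 = 376.03328 → 376 kg (3 s.f., last digit at the 10^0 place).
7.22 × 0.968 = 6.98896 → 6.99 kg (3 s.f., last digit at the 10^-2 place).
Difference: 369.04432 kg; keep the coarser place, 10^0.
Result: 369 kg.

369 kg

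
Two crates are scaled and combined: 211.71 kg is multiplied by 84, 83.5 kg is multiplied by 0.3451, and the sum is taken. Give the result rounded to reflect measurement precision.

1.8 × 10⁴ kg

211.71 × 84 = 17783.64 → 1.8 × 10⁴ kg (2 s.f., last digit at the 10^3 place).
83.5 × 0.3451 = 28.81585 → 28.8 kg (3 s.f., last digit at the 10^-1 place).
Sum: 17812.45585 kg; keep the coarser place, 10^3.
Result: 1.8 × 10⁴ kg.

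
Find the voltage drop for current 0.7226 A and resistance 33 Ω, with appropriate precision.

voltage drop = 0.7226 A × 33 Ω = 23.8458 V.
0.7226 has 4 significant figures; 33 has 2.
Division/multiplication keeps the fewest: 2 significant figures.
Rounded: 24 V.

24 V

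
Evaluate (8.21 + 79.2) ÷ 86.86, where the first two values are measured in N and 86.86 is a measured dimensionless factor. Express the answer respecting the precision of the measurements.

8.21 N + 79.2 N = 87.41 N; the sum is limited to 1 decimal place (3 s.f.).
Carrying full precision, 87.41 ÷ 86.86 = 1.00633202855… N; 86.86 has 4 s.f., so the result keeps min(3, 4) = 3 s.f.
Rounded to 3 significant figures: 1.01 N.

1.01 N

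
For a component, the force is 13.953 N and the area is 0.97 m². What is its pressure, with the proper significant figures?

pressure = 13.953 N ÷ 0.97 m² = 14.3845360825… Pa.
13.953 has 5 significant figures; 0.97 has 2.
Division/multiplication keeps the fewest: 2 significant figures.
Rounded: 14 Pa.

14 Pa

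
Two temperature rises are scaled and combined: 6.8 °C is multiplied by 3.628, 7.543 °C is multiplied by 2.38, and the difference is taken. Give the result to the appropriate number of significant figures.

7 °C

6.8 × 3.628 = 24.6704 → 25 °C (2 s.f., last digit at the 10^0 place).
7.543 × 2.38 = 17.95234 → 18.0 °C (3 s.f., last digit at the 10^-1 place).
Difference: 6.71806 °C; keep the coarser place, 10^0.
Result: 7 °C.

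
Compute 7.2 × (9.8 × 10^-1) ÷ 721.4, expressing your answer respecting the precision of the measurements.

7.2 × (9.8 × 10^-1) ÷ 721.4 = 0.00978098142501…
Multiplication/division keeps the fewest significant figures: 7.2 → 2 s.f., 9.8 × 10^-1 → 2 s.f., 721.4 → 4 s.f.; limit is 2.
Rounded to 2 significant figures: 0.0098.

0.0098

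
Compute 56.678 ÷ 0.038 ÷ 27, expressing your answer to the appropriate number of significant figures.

56.678 ÷ 0.038 ÷ 27 = 55.2417153996…
Multiplication/division keeps the fewest significant figures: 56.678 → 5 s.f., 0.038 → 2 s.f., 27 → 2 s.f.; limit is 2.
Rounded to 2 significant figures: 55.

55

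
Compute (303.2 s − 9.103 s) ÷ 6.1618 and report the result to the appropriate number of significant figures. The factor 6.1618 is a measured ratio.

303.2 s − 9.103 s = 294.097 s; the difference is limited to 1 decimal place (4 s.f.).
Carrying full precision, 294.097 ÷ 6.1618 = 47.7290726736… s; 6.1618 has 5 s.f., so the result keeps min(4, 5) = 4 s.f.
Rounded to 4 significant figures: 47.73 s.

47.73 s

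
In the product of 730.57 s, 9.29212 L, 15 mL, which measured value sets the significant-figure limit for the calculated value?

15 mL

730.57 s → 5 s.f.; 9.29212 L → 6 s.f.; 15 mL → 2 s.f.
The fewest is 2 significant figures, from 15 mL.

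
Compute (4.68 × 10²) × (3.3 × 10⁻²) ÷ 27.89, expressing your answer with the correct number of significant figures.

(4.68 × 10²) × (3.3 × 10⁻²) ÷ 27.89 = 0.553746862675…
Multiplication/division keeps the fewest significant figures: 4.68 × 10² → 3 s.f., 3.3 × 10⁻² → 2 s.f., 27.89 → 4 s.f.; limit is 2.
Rounded to 2 significant figures: 5.5 × 10⁻¹.

5.5 × 10⁻¹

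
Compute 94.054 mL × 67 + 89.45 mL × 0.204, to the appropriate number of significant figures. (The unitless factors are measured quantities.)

6.3 × 10³ mL

94.054 × 67 = 6301.618 → 6.3 × 10³ mL (2 s.f., last digit at the 10^2 place).
89.45 × 0.204 = 18.2478 → 18.2 mL (3 s.f., last digit at the 10^-1 place).
Sum: 6319.8658 mL; keep the coarser place, 10^2.
Result: 6.3 × 10³ mL.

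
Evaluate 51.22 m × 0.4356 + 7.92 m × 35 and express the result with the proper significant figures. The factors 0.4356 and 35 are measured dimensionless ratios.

3.0 × 10² m

51.22 × 0.4356 = 22.311432 → 22.31 m (4 s.f., last digit at the 10^-2 place).
7.92 × 35 = 277.2 → 2.8 × 10² m (2 s.f., last digit at the 10^1 place).
Sum: 299.511432 m; keep the coarser place, 10^1.
Result: 3.0 × 10² m.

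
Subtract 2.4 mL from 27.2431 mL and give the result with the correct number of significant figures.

24.8 mL

27.2431 mL − 2.4 mL = 24.8431 mL.
Addition/subtraction keeps the fewest decimal places: 27.2431 → 4 decimal places, 2.4 → 1 decimal place; limit is 1.
Rounded to 1 decimal place: 24.8 mL.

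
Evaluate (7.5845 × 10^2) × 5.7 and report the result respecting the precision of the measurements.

4.3 × 10^3

(7.5845 × 10^2) × 5.7 = 4323.165
Multiplication/division keeps the fewest significant figures: 7.5845 × 10^2 → 5 s.f., 5.7 → 2 s.f.; limit is 2.
Rounded to 2 significant figures: 4.3 × 10^3.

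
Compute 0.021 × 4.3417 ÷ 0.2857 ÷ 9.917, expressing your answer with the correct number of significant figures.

0.021 × 4.3417 ÷ 0.2857 ÷ 9.917 = 0.0321801862…
Multiplication/division keeps the fewest significant figures: 0.021 → 2 s.f., 4.3417 → 5 s.f., 0.2857 → 4 s.f., 9.917 → 4 s.f.; limit is 2.
Rounded to 2 significant figures: 0.032.

0.032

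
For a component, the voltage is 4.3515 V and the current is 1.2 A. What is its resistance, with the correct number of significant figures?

3.6 Ω

resistance = 4.3515 V ÷ 1.2 A = 3.62625 Ω.
4.3515 has 5 significant figures; 1.2 has 2.
Division/multiplication keeps the fewest: 2 significant figures.
Rounded: 3.6 Ω.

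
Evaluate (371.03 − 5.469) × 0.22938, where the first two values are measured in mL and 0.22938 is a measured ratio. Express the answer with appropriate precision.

371.03 mL − 5.469 mL = 365.561 mL; the difference is limited to 2 decimal places (5 s.f.).
Carrying full precision, 365.561 × 0.22938 = 83.85238218 mL; 0.22938 has 5 s.f., so the result keeps min(5, 5) = 5 s.f.
Rounded to 5 significant figures: 83.852 mL.

83.852 mL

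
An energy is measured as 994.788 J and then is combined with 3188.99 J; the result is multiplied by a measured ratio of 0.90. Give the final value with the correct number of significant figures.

994.788 J + 3188.99 J = 4183.778 J; the sum is limited to 2 decimal places (6 s.f.).
Carrying full precision, 4183.778 × 0.90 = 3765.4002 J; 0.90 has 2 s.f., so the result keeps min(6, 2) = 2 s.f.
Rounded to 2 significant figures: 3.8 × 10³ J.

3.8 × 10³ J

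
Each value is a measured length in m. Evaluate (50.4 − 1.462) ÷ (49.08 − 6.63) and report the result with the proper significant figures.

1.15

50.4 − 1.462 = 48.938, limited to 1 d.p. → 3 s.f.; 49.08 − 6.63 = 42.45, limited to 2 d.p. → 4 s.f.
Carrying full precision, 48.938 ÷ 42.45 = 1.15283863369…; keep min(3, 4) = 3 s.f.
Rounded to 3 significant figures: 1.15.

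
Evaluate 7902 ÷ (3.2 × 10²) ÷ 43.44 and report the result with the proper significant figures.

7902 ÷ (3.2 × 10²) ÷ 43.44 = 0.568456491713…
Multiplication/division keeps the fewest significant figures: 7902 → 4 s.f., 3.2 × 10² → 2 s.f., 43.44 → 4 s.f.; limit is 2.
Rounded to 2 significant figures: 5.7 × 10⁻¹.

5.7 × 10⁻¹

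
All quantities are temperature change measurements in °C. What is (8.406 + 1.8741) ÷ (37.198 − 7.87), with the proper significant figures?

8.406 + 1.8741 = 10.2801, limited to 3 d.p. → 5 s.f.; 37.198 − 7.87 = 29.328, limited to 2 d.p. → 4 s.f.
Carrying full precision, 10.2801 ÷ 29.328 = 0.350521685761…; keep min(5, 4) = 4 s.f.
Rounded to 4 significant figures: 0.3505.

0.3505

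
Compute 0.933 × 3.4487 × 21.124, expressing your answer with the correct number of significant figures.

68.0

0.933 × 3.4487 × 21.124 = 67.9693661004
Multiplication/division keeps the fewest significant figures: 0.933 → 3 s.f., 3.4487 → 5 s.f., 21.124 → 5 s.f.; limit is 3.
Rounded to 3 significant figures: 68.0.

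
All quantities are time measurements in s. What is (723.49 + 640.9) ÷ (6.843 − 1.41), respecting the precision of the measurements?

723.49 + 640.9 = 1364.39, limited to 1 d.p. → 5 s.f.; 6.843 − 1.41 = 5.433, limited to 2 d.p. → 3 s.f.
Carrying full precision, 1364.39 ÷ 5.433 = 251.130130683…; keep min(5, 3) = 3 s.f.
Rounded to 3 significant figures: 251.

251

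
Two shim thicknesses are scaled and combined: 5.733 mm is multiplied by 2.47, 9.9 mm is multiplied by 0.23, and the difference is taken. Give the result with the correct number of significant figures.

5.733 × 2.47 = 14.16051 → 14.2 mm (3 s.f., last digit at the 10^-1 place).
9.9 × 0.23 = 2.277 → 2.3 mm (2 s.f., last digit at the 10^-1 place).
Difference: 11.88351 mm; keep the coarser place, 10^-1.
Result: 11.9 mm.

11.9 mm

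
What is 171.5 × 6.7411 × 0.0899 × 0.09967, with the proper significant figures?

10.4

171.5 × 6.7411 × 0.0899 × 0.09967 = 10.3590288849…
Multiplication/division keeps the fewest significant figures: 171.5 → 4 s.f., 6.7411 → 5 s.f., 0.0899 → 3 s.f., 0.09967 → 4 s.f.; limit is 3.
Rounded to 3 significant figures: 10.4.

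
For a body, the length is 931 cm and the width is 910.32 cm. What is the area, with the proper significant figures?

8.48 × 10⁵ cm²

area = 931 cm × 910.32 cm = 847507.92 cm².
931 has 3 significant figures; 910.32 has 5.
Division/multiplication keeps the fewest: 3 significant figures.
Rounded: 8.48 × 10⁵ cm².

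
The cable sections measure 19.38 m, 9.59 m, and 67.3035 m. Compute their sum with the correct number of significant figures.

96.27 m

19.38 m + 9.59 m + 67.3035 m = 96.2735 m.
Addition/subtraction keeps the fewest decimal places: 19.38 → 2 decimal places, 9.59 → 2 decimal places, 67.3035 → 4 decimal places; limit is 2.
Rounded to 2 decimal places: 96.27 m.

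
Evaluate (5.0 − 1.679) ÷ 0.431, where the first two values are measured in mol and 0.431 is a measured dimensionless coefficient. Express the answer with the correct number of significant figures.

5.0 mol − 1.679 mol = 3.321 mol; the difference is limited to 1 decimal place (2 s.f.).
Carrying full precision, 3.321 ÷ 0.431 = 7.70533642691… mol; 0.431 has 3 s.f., so the result keeps min(2, 3) = 2 s.f.
Rounded to 2 significant figures: 7.7 mol.

7.7 mol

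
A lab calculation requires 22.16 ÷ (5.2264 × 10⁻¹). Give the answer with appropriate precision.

22.16 ÷ (5.2264 × 10⁻¹) = 42.4001224552…
Multiplication/division keeps the fewest significant figures: 22.16 → 4 s.f., 5.2264 × 10⁻¹ → 5 s.f.; limit is 4.
Rounded to 4 significant figures: 42.40.

42.40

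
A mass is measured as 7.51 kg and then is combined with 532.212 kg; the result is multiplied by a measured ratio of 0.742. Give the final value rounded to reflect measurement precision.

7.51 kg + 532.212 kg = 539.722 kg; the sum is limited to 2 decimal places (5 s.f.).
Carrying full precision, 539.722 × 0.742 = 400.473724 kg; 0.742 has 3 s.f., so the result keeps min(5, 3) = 3 s.f.
Rounded to 3 significant figures: 400. kg.

400. kg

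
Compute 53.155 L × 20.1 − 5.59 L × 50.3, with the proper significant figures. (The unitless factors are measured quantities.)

53.155 × 20.1 = 1068.4155 → 1.07 × 10³ L (3 s.f., last digit at the 10^1 place).
5.59 × 50.3 = 281.177 → 281 L (3 s.f., last digit at the 10^0 place).
Difference: 787.2385 L; keep the coarser place, 10^1.
Result: 7.9 × 10² L.

7.9 × 10² L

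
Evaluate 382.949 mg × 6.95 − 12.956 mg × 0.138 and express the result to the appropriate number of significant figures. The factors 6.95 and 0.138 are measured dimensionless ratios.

382.949 × 6.95 = 2661.49555 → 2.66 × 10³ mg (3 s.f., last digit at the 10^1 place).
12.956 × 0.138 = 1.787928 → 1.79 mg (3 s.f., last digit at the 10^-2 place).
Difference: 2659.707622 mg; keep the coarser place, 10^1.
Result: 2.66 × 10³ mg.

2.66 × 10³ mg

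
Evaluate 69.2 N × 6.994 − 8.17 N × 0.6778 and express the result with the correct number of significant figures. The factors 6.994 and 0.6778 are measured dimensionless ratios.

478 N

69.2 × 6.994 = 483.9848 → 484 N (3 s.f., last digit at the 10^0 place).
8.17 × 0.6778 = 5.537626 → 5.54 N (3 s.f., last digit at the 10^-2 place).
Difference: 478.447174 N; keep the coarser place, 10^0.
Result: 478 N.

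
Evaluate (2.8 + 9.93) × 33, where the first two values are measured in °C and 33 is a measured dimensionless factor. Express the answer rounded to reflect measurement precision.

2.8 °C + 9.93 °C = 12.73 °C; the sum is limited to 1 decimal place (3 s.f.).
Carrying full precision, 12.73 × 33 = 420.09 °C; 33 has 2 s.f., so the result keeps min(3, 2) = 2 s.f.
Rounded to 2 significant figures: 4.2 × 10^2 °C.

4.2 × 10^2 °C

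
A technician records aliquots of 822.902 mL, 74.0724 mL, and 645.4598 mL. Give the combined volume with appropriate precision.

822.902 mL + 74.0724 mL + 645.4598 mL = 1542.4342 mL.
Addition/subtraction keeps the fewest decimal places: 822.902 → 3 decimal places, 74.0724 → 4 decimal places, 645.4598 → 4 decimal places; limit is 3.
Rounded to 3 decimal places: 1542.434 mL.

1542.434 mL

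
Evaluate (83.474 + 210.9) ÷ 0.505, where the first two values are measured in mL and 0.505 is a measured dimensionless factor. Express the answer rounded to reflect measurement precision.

83.474 mL + 210.9 mL = 294.374 mL; the sum is limited to 1 decimal place (4 s.f.).
Carrying full precision, 294.374 ÷ 0.505 = 582.918811881… mL; 0.505 has 3 s.f., so the result keeps min(4, 3) = 3 s.f.
Rounded to 3 significant figures: 583 mL.

583 mL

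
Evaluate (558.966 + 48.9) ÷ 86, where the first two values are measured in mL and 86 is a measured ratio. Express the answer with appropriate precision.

558.966 mL + 48.9 mL = 607.866 mL; the sum is limited to 1 decimal place (4 s.f.).
Carrying full precision, 607.866 ÷ 86 = 7.06820930233… mL; 86 has 2 s.f., so the result keeps min(4, 2) = 2 s.f.
Rounded to 2 significant figures: 7.1 mL.

7.1 mL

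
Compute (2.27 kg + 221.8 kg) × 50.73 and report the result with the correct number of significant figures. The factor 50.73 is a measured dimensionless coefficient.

2.27 kg + 221.8 kg = 224.07 kg; the sum is limited to 1 decimal place (4 s.f.).
Carrying full precision, 224.07 × 50.73 = 11367.0711 kg; 50.73 has 4 s.f., so the result keeps min(4, 4) = 4 s.f.
Rounded to 4 significant figures: 1.137 × 10^4 kg.

1.137 × 10^4 kg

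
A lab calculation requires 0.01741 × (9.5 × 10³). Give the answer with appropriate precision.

1.7 × 10²

0.01741 × (9.5 × 10³) = 165.395
Multiplication/division keeps the fewest significant figures: 0.01741 → 4 s.f., 9.5 × 10³ → 2 s.f.; limit is 2.
Rounded to 2 significant figures: 1.7 × 10².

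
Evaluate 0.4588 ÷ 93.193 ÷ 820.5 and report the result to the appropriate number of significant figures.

0.4588 ÷ 93.193 ÷ 820.5 = 0.00000600014203911…
Multiplication/division keeps the fewest significant figures: 0.4588 → 4 s.f., 93.193 → 5 s.f., 820.5 → 4 s.f.; limit is 4.
Rounded to 4 significant figures: 6.000 × 10^-6.

6.000 × 10^-6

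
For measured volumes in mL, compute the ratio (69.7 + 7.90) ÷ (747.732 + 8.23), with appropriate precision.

69.7 + 7.90 = 77.60, limited to 1 d.p. → 3 s.f.; 747.732 + 8.23 = 755.962, limited to 2 d.p. → 5 s.f.
Carrying full precision, 77.60 ÷ 755.962 = 0.102650662335…; keep min(3, 5) = 3 s.f.
Rounded to 3 significant figures: 0.103.

0.103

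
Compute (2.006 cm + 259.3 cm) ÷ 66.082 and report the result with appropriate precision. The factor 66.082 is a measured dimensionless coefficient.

3.954 cm

2.006 cm + 259.3 cm = 261.306 cm; the sum is limited to 1 decimal place (4 s.f.).
Carrying full precision, 261.306 ÷ 66.082 = 3.95426893859… cm; 66.082 has 5 s.f., so the result keeps min(4, 5) = 4 s.f.
Rounded to 4 significant figures: 3.954 cm.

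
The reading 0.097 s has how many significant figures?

2

0.097: leading zeros are not significant.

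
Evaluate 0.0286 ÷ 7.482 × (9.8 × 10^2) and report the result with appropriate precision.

3.7

0.0286 ÷ 7.482 × (9.8 × 10^2) = 3.74605720396…
Multiplication/division keeps the fewest significant figures: 0.0286 → 3 s.f., 7.482 → 4 s.f., 9.8 × 10^2 → 2 s.f.; limit is 2.
Rounded to 2 significant figures: 3.7.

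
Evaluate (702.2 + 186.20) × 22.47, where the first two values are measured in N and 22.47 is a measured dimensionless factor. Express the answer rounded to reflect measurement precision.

1.996 × 10⁴ N

702.2 N + 186.20 N = 888.40 N; the sum is limited to 1 decimal place (4 s.f.).
Carrying full precision, 888.40 × 22.47 = 19962.348 N; 22.47 has 4 s.f., so the result keeps min(4, 4) = 4 s.f.
Rounded to 4 significant figures: 1.996 × 10⁴ N.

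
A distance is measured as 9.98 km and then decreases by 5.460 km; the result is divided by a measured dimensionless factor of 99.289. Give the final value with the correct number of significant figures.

0.0455 km

9.98 km − 5.460 km = 4.520 km; the difference is limited to 2 decimal places (3 s.f.).
Carrying full precision, 4.520 ÷ 99.289 = 0.0455236733173… km; 99.289 has 5 s.f., so the result keeps min(3, 5) = 3 s.f.
Rounded to 3 significant figures: 0.0455 km.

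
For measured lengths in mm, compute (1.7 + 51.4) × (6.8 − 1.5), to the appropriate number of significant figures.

1.7 + 51.4 = 53.1, limited to 1 d.p. → 3 s.f.; 6.8 − 1.5 = 5.3, limited to 1 d.p. → 2 s.f.
Carrying full precision, 53.1 × 5.3 = 281.43; keep min(3, 2) = 2 s.f.
Rounded to 2 significant figures: 2.8 × 10² mm².

2.8 × 10² mm²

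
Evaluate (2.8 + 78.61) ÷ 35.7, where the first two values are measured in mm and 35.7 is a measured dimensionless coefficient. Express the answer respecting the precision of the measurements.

2.8 mm + 78.61 mm = 81.41 mm; the sum is limited to 1 decimal place (3 s.f.).
Carrying full precision, 81.41 ÷ 35.7 = 2.28039215686… mm; 35.7 has 3 s.f., so the result keeps min(3, 3) = 3 s.f.
Rounded to 3 significant figures: 2.28 mm.

2.28 mm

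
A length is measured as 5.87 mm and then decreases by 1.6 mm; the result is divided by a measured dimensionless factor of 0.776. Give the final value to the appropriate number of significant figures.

5.87 mm − 1.6 mm = 4.27 mm; the difference is limited to 1 decimal place (2 s.f.).
Carrying full precision, 4.27 ÷ 0.776 = 5.50257731959… mm; 0.776 has 3 s.f., so the result keeps min(2, 3) = 2 s.f.
Rounded to 2 significant figures: 5.5 mm.

5.5 mm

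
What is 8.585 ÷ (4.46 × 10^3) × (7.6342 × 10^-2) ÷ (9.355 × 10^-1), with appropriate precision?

8.585 ÷ (4.46 × 10^3) × (7.6342 × 10^-2) ÷ (9.355 × 10^-1) = 0.000157081551555…
Multiplication/division keeps the fewest significant figures: 8.585 → 4 s.f., 4.46 × 10^3 → 3 s.f., 7.6342 × 10^-2 → 5 s.f., 9.355 × 10^-1 → 4 s.f.; limit is 3.
Rounded to 3 significant figures: 1.57 × 10^-4.

1.57 × 10^-4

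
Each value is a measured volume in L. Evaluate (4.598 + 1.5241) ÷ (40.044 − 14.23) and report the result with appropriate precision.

4.598 + 1.5241 = 6.1221, limited to 3 d.p. → 4 s.f.; 40.044 − 14.23 = 25.814, limited to 2 d.p. → 4 s.f.
Carrying full precision, 6.1221 ÷ 25.814 = 0.237162005114…; keep min(4, 4) = 4 s.f.
Rounded to 4 significant figures: 0.2372.

0.2372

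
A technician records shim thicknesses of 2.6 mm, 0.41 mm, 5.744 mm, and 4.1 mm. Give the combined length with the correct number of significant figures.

2.6 mm + 0.41 mm + 5.744 mm + 4.1 mm = 12.854 mm.
Addition/subtraction keeps the fewest decimal places: 2.6 → 1 decimal place, 0.41 → 2 decimal places, 5.744 → 3 decimal places, 4.1 → 1 decimal place; limit is 1.
Rounded to 1 decimal place: 12.9 mm.

12.9 mm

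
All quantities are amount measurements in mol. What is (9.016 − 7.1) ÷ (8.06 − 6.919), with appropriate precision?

1.7

9.016 − 7.1 = 1.916, limited to 1 d.p. → 2 s.f.; 8.06 − 6.919 = 1.141, limited to 2 d.p. → 3 s.f.
Carrying full precision, 1.916 ÷ 1.141 = 1.67922874671…; keep min(2, 3) = 2 s.f.
Rounded to 2 significant figures: 1.7.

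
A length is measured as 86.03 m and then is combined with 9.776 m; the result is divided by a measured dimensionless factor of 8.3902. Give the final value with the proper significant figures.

11.42 m

86.03 m + 9.776 m = 95.806 m; the sum is limited to 2 decimal places (4 s.f.).
Carrying full precision, 95.806 ÷ 8.3902 = 11.4187981216… m; 8.3902 has 5 s.f., so the result keeps min(4, 5) = 4 s.f.
Rounded to 4 significant figures: 11.42 m.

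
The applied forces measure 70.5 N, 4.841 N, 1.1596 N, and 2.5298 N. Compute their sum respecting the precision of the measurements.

70.5 N + 4.841 N + 1.1596 N + 2.5298 N = 79.0304 N.
Addition/subtraction keeps the fewest decimal places: 70.5 → 1 decimal place, 4.841 → 3 decimal places, 1.1596 → 4 decimal places, 2.5298 → 4 decimal places; limit is 1.
Rounded to 1 decimal place: 79.0 N.

79.0 N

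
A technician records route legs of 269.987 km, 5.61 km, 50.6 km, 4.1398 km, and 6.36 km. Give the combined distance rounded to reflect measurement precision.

336.7 km

269.987 km + 5.61 km + 50.6 km + 4.1398 km + 6.36 km = 336.6968 km.
Addition/subtraction keeps the fewest decimal places: 269.987 → 3 decimal places, 5.61 → 2 decimal places, 50.6 → 1 decimal place, 4.1398 → 4 decimal places, 6.36 → 2 decimal places; limit is 1.
Rounded to 1 decimal place: 336.7 km.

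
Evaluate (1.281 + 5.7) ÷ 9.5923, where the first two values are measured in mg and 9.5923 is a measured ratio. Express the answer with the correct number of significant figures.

1.281 mg + 5.7 mg = 6.981 mg; the sum is limited to 1 decimal place (2 s.f.).
Carrying full precision, 6.981 ÷ 9.5923 = 0.727771233177… mg; 9.5923 has 5 s.f., so the result keeps min(2, 5) = 2 s.f.
Rounded to 2 significant figures: 0.73 mg.

0.73 mg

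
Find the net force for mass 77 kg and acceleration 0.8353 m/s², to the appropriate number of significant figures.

64 N

net force = 77 kg × 0.8353 m/s² = 64.3181 N.
77 has 2 significant figures; 0.8353 has 4.
Division/multiplication keeps the fewest: 2 significant figures.
Rounded: 64 N.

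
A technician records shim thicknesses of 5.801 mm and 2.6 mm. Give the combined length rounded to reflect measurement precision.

5.801 mm + 2.6 mm = 8.401 mm.
Addition/subtraction keeps the fewest decimal places: 5.801 → 3 decimal places, 2.6 → 1 decimal place; limit is 1.
Rounded to 1 decimal place: 8.4 mm.

8.4 mm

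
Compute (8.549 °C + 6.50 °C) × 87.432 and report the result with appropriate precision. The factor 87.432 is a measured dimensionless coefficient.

1.316 × 10^3 °C

8.549 °C + 6.50 °C = 15.049 °C; the sum is limited to 2 decimal places (4 s.f.).
Carrying full precision, 15.049 × 87.432 = 1315.764168 °C; 87.432 has 5 s.f., so the result keeps min(4, 5) = 4 s.f.
Rounded to 4 significant figures: 1.316 × 10^3 °C.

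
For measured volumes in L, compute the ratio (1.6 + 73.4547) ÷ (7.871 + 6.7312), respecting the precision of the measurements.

1.6 + 73.4547 = 75.0547, limited to 1 d.p. → 3 s.f.; 7.871 + 6.7312 = 14.6022, limited to 3 d.p. → 5 s.f.
Carrying full precision, 75.0547 ÷ 14.6022 = 5.13995836244…; keep min(3, 5) = 3 s.f.
Rounded to 3 significant figures: 5.14.

5.14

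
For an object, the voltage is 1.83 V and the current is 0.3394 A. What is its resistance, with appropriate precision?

5.39 Ω

resistance = 1.83 V ÷ 0.3394 A = 5.39186800236… Ω.
1.83 has 3 significant figures; 0.3394 has 4.
Division/multiplication keeps the fewest: 3 significant figures.
Rounded: 5.39 Ω.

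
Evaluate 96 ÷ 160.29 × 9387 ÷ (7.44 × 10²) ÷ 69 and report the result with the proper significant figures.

96 ÷ 160.29 × 9387 ÷ (7.44 × 10²) ÷ 69 = 0.109513988365…
Multiplication/division keeps the fewest significant figures: 96 → 2 s.f., 160.29 → 5 s.f., 9387 → 4 s.f., 7.44 × 10² → 3 s.f., 69 → 2 s.f.; limit is 2.
Rounded to 2 significant figures: 0.11.

0.11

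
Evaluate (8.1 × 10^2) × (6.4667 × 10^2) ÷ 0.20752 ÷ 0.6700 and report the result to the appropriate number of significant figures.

(8.1 × 10^2) × (6.4667 × 10^2) ÷ 0.20752 ÷ 0.6700 = 3767323.99107…
Multiplication/division keeps the fewest significant figures: 8.1 × 10^2 → 2 s.f., 6.4667 × 10^2 → 5 s.f., 0.20752 → 5 s.f., 0.6700 → 4 s.f.; limit is 2.
Rounded to 2 significant figures: 3.8 × 10^6.

3.8 × 10^6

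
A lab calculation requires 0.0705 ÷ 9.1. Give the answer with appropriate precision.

0.0705 ÷ 9.1 = 0.00774725274725…
Multiplication/division keeps the fewest significant figures: 0.0705 → 3 s.f., 9.1 → 2 s.f.; limit is 2.
Rounded to 2 significant figures: 0.0077.

0.0077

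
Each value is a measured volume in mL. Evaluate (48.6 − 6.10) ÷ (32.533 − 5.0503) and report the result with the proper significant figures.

1.55

48.6 − 6.10 = 42.50, limited to 1 d.p. → 3 s.f.; 32.533 − 5.0503 = 27.4827, limited to 3 d.p. → 5 s.f.
Carrying full precision, 42.50 ÷ 27.4827 = 1.54642738887…; keep min(3, 5) = 3 s.f.
Rounded to 3 significant figures: 1.55.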